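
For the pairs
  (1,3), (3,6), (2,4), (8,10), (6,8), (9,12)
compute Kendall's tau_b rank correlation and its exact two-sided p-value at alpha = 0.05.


Step 1: Enumerate the 15 unordered pairs (i,j) with i<j and classify each by sign(x_j-x_i) * sign(y_j-y_i).
  (1,2):dx=+2,dy=+3->C; (1,3):dx=+1,dy=+1->C; (1,4):dx=+7,dy=+7->C; (1,5):dx=+5,dy=+5->C
  (1,6):dx=+8,dy=+9->C; (2,3):dx=-1,dy=-2->C; (2,4):dx=+5,dy=+4->C; (2,5):dx=+3,dy=+2->C
  (2,6):dx=+6,dy=+6->C; (3,4):dx=+6,dy=+6->C; (3,5):dx=+4,dy=+4->C; (3,6):dx=+7,dy=+8->C
  (4,5):dx=-2,dy=-2->C; (4,6):dx=+1,dy=+2->C; (5,6):dx=+3,dy=+4->C
Step 2: C = 15, D = 0, total pairs = 15.
Step 3: tau = (C - D)/(n(n-1)/2) = (15 - 0)/15 = 1.000000.
Step 4: Exact two-sided p-value (enumerate n! = 720 permutations of y under H0): p = 0.002778.
Step 5: alpha = 0.05. reject H0.

tau_b = 1.0000 (C=15, D=0), p = 0.002778, reject H0.


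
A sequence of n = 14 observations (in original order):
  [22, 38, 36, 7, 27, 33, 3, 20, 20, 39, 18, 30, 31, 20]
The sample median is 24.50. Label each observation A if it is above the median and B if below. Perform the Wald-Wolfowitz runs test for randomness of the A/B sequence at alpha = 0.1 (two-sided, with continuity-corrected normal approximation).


Step 1: Compute median = 24.50; label A = above, B = below.
Labels in order: BAABAABBBABAAB  (n_A = 7, n_B = 7)
Step 2: Count runs R = 9.
Step 3: Under H0 (random ordering), E[R] = 2*n_A*n_B/(n_A+n_B) + 1 = 2*7*7/14 + 1 = 8.0000.
        Var[R] = 2*n_A*n_B*(2*n_A*n_B - n_A - n_B) / ((n_A+n_B)^2 * (n_A+n_B-1)) = 8232/2548 = 3.2308.
        SD[R] = 1.7974.
Step 4: Continuity-corrected z = (R - 0.5 - E[R]) / SD[R] = (9 - 0.5 - 8.0000) / 1.7974 = 0.2782.
Step 5: Two-sided p-value via normal approximation = 2*(1 - Phi(|z|)) = 0.780879.
Step 6: alpha = 0.1. fail to reject H0.

R = 9, z = 0.2782, p = 0.780879, fail to reject H0.


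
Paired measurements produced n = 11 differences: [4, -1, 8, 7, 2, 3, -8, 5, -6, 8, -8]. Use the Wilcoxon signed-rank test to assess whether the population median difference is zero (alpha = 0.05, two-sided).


Step 1: Drop any zero differences (none here) and take |d_i|.
|d| = [4, 1, 8, 7, 2, 3, 8, 5, 6, 8, 8]
Step 2: Midrank |d_i| (ties get averaged ranks).
ranks: |4|->4, |1|->1, |8|->9.5, |7|->7, |2|->2, |3|->3, |8|->9.5, |5|->5, |6|->6, |8|->9.5, |8|->9.5
Step 3: Attach original signs; sum ranks with positive sign and with negative sign.
W+ = 4 + 9.5 + 7 + 2 + 3 + 5 + 9.5 = 40
W- = 1 + 9.5 + 6 + 9.5 = 26
(Check: W+ + W- = 66 should equal n(n+1)/2 = 66.)
Step 4: Test statistic W = min(W+, W-) = 26.
Step 5: Ties in |d|, so use the tie-corrected normal approximation.
        E[W] = n(n+1)/4 = 11*12/4 = 33.
        Tie groups: |d|=8 (t=4); sum(t^3 - t) = 60.
        Var[W] = n(n+1)(2n+1)/24 - sum(t^3-t)/48 = 3036/24 - 60/48 = 125.25.
        z = (W - E[W]) / sqrt(Var[W]) = (26 - 33) / 11.1915 = -0.6255.
        Two-sided p = 2*Phi(z) = 0.531660.
Step 6: alpha = 0.05. fail to reject H0.

W+ = 40, W- = 26, W = min = 26, p = 0.531660, fail to reject H0.


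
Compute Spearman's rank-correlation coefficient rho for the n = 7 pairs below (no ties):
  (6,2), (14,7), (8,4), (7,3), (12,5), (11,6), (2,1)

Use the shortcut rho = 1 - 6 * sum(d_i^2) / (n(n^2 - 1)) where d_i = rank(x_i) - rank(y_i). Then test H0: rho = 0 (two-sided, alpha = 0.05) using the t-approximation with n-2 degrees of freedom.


Step 1: Rank x and y separately (midranks; no ties here).
rank(x): 6->2, 14->7, 8->4, 7->3, 12->6, 11->5, 2->1
rank(y): 2->2, 7->7, 4->4, 3->3, 5->5, 6->6, 1->1
Step 2: d_i = R_x(i) - R_y(i); compute d_i^2.
  (2-2)^2=0, (7-7)^2=0, (4-4)^2=0, (3-3)^2=0, (6-5)^2=1, (5-6)^2=1, (1-1)^2=0
sum(d^2) = 2.
Step 3: rho = 1 - 6*2 / (7*(7^2 - 1)) = 1 - 12/336 = 0.964286.
Step 4: Under H0, t = rho * sqrt((n-2)/(1-rho^2)) = 8.1408 ~ t(5).
Step 5: Two-sided p-value from the t-distribution with 5 df = 0.000454.
Step 6: alpha = 0.05. reject H0.

rho = 0.9643, p = 0.000454, reject H0 at alpha = 0.05.


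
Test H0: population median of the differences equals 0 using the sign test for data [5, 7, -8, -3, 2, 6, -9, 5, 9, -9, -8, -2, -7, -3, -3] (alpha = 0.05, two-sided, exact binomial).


Step 1: Discard zero differences. Original n = 15; n_eff = number of nonzero differences = 15.
Nonzero differences (with sign): +5, +7, -8, -3, +2, +6, -9, +5, +9, -9, -8, -2, -7, -3, -3
Step 2: Count signs: positive = 6, negative = 9.
Step 3: Under H0: P(positive) = 0.5, so the number of positives S ~ Bin(15, 0.5).
Step 4: Two-sided exact p-value = sum of Bin(15,0.5) probabilities at or below the observed probability = 0.607239.
Step 5: alpha = 0.05. fail to reject H0.

n_eff = 15, pos = 6, neg = 9, p = 0.607239, fail to reject H0.


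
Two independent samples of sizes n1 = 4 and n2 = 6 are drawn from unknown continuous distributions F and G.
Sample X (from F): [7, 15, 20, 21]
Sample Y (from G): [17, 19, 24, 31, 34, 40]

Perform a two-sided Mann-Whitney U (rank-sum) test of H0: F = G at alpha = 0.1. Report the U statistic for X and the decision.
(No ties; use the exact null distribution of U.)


Step 1: Combine and sort all 10 observations; assign midranks.
sorted (value, group): (7,X), (15,X), (17,Y), (19,Y), (20,X), (21,X), (24,Y), (31,Y), (34,Y), (40,Y)
ranks: 7->1, 15->2, 17->3, 19->4, 20->5, 21->6, 24->7, 31->8, 34->9, 40->10
Step 2: Rank sum for X: R1 = 1 + 2 + 5 + 6 = 14.
Step 3: U_X = R1 - n1(n1+1)/2 = 14 - 4*5/2 = 14 - 10 = 4.
       U_Y = n1*n2 - U_X = 24 - 4 = 20.
Step 4: No ties, so the exact null distribution of U (based on enumerating the C(10,4) = 210 equally likely rank assignments) gives the two-sided p-value.
Step 5: p-value = 0.114286; compare to alpha = 0.1. fail to reject H0.

U_X = 4, p = 0.114286, fail to reject H0 at alpha = 0.1.


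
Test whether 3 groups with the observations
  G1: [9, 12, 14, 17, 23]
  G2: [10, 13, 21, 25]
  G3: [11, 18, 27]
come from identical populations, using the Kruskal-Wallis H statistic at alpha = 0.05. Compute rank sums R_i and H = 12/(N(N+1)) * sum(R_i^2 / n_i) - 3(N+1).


Step 1: Combine all N = 12 observations and assign midranks.
sorted (value, group, rank): (9,G1,1), (10,G2,2), (11,G3,3), (12,G1,4), (13,G2,5), (14,G1,6), (17,G1,7), (18,G3,8), (21,G2,9), (23,G1,10), (25,G2,11), (27,G3,12)
Step 2: Sum ranks within each group.
R_1 = 28 (n_1 = 5)
R_2 = 27 (n_2 = 4)
R_3 = 23 (n_3 = 3)
Step 3: H = 12/(N(N+1)) * sum(R_i^2/n_i) - 3(N+1)
     = 12/(12*13) * (28^2/5 + 27^2/4 + 23^2/3) - 3*13
     = 0.076923 * 515.383 - 39
     = 0.644872.
Step 4: No ties, so H is used without correction.
Step 5: Under H0, H ~ chi^2(2); p-value = 0.724382.
Step 6: alpha = 0.05. fail to reject H0.

H = 0.6449, df = 2, p = 0.724382, fail to reject H0.


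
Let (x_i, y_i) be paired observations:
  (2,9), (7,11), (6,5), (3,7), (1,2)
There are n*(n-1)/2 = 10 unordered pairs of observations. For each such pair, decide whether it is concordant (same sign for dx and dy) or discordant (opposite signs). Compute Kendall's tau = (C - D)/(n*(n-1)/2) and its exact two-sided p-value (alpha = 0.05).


Step 1: Enumerate the 10 unordered pairs (i,j) with i<j and classify each by sign(x_j-x_i) * sign(y_j-y_i).
  (1,2):dx=+5,dy=+2->C; (1,3):dx=+4,dy=-4->D; (1,4):dx=+1,dy=-2->D; (1,5):dx=-1,dy=-7->C
  (2,3):dx=-1,dy=-6->C; (2,4):dx=-4,dy=-4->C; (2,5):dx=-6,dy=-9->C; (3,4):dx=-3,dy=+2->D
  (3,5):dx=-5,dy=-3->C; (4,5):dx=-2,dy=-5->C
Step 2: C = 7, D = 3, total pairs = 10.
Step 3: tau = (C - D)/(n(n-1)/2) = (7 - 3)/10 = 0.400000.
Step 4: Exact two-sided p-value (enumerate n! = 120 permutations of y under H0): p = 0.483333.
Step 5: alpha = 0.05. fail to reject H0.

tau_b = 0.4000 (C=7, D=3), p = 0.483333, fail to reject H0.


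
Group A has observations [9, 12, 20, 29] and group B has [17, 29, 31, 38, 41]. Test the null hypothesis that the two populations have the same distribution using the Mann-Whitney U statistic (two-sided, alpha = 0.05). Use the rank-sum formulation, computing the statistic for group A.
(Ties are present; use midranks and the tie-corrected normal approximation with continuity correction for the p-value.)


Step 1: Combine and sort all 9 observations; assign midranks.
sorted (value, group): (9,X), (12,X), (17,Y), (20,X), (29,X), (29,Y), (31,Y), (38,Y), (41,Y)
ranks: 9->1, 12->2, 17->3, 20->4, 29->5.5, 29->5.5, 31->7, 38->8, 41->9
Step 2: Rank sum for X: R1 = 1 + 2 + 4 + 5.5 = 12.5.
Step 3: U_X = R1 - n1(n1+1)/2 = 12.5 - 4*5/2 = 12.5 - 10 = 2.5.
       U_Y = n1*n2 - U_X = 20 - 2.5 = 17.5.
Step 4: Ties are present, so use the tie-corrected normal approximation (with continuity correction) for the p-value.
Step 5: p-value = 0.085100; compare to alpha = 0.05. fail to reject H0.

U_X = 2.5, p = 0.085100, fail to reject H0 at alpha = 0.05.


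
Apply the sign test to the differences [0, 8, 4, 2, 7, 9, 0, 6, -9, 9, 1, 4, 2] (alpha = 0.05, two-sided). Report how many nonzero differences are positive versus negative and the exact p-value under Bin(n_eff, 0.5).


Step 1: Discard zero differences. Original n = 13; n_eff = number of nonzero differences = 11.
Nonzero differences (with sign): +8, +4, +2, +7, +9, +6, -9, +9, +1, +4, +2
Step 2: Count signs: positive = 10, negative = 1.
Step 3: Under H0: P(positive) = 0.5, so the number of positives S ~ Bin(11, 0.5).
Step 4: Two-sided exact p-value = sum of Bin(11,0.5) probabilities at or below the observed probability = 0.011719.
Step 5: alpha = 0.05. reject H0.

n_eff = 11, pos = 10, neg = 1, p = 0.011719, reject H0.


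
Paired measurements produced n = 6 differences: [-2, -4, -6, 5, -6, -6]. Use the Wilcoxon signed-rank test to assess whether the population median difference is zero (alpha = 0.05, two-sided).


Step 1: Drop any zero differences (none here) and take |d_i|.
|d| = [2, 4, 6, 5, 6, 6]
Step 2: Midrank |d_i| (ties get averaged ranks).
ranks: |2|->1, |4|->2, |6|->5, |5|->3, |6|->5, |6|->5
Step 3: Attach original signs; sum ranks with positive sign and with negative sign.
W+ = 3 = 3
W- = 1 + 2 + 5 + 5 + 5 = 18
(Check: W+ + W- = 21 should equal n(n+1)/2 = 21.)
Step 4: Test statistic W = min(W+, W-) = 3.
Step 5: Ties in |d|, so use the tie-corrected normal approximation.
        E[W] = n(n+1)/4 = 6*7/4 = 10.5.
        Tie groups: |d|=6 (t=3); sum(t^3 - t) = 24.
        Var[W] = n(n+1)(2n+1)/24 - sum(t^3-t)/48 = 546/24 - 24/48 = 22.25.
        z = (W - E[W]) / sqrt(Var[W]) = (3 - 10.5) / 4.7170 = -1.5900.
        Two-sided p = 2*Phi(z) = 0.111836.
Step 6: alpha = 0.05. fail to reject H0.

W+ = 3, W- = 18, W = min = 3, p = 0.111836, fail to reject H0.


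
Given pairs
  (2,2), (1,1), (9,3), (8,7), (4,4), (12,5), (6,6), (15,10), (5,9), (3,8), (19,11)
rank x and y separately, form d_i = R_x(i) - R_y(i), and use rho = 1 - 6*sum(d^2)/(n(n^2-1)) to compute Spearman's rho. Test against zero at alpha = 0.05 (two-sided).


Step 1: Rank x and y separately (midranks; no ties here).
rank(x): 2->2, 1->1, 9->8, 8->7, 4->4, 12->9, 6->6, 15->10, 5->5, 3->3, 19->11
rank(y): 2->2, 1->1, 3->3, 7->7, 4->4, 5->5, 6->6, 10->10, 9->9, 8->8, 11->11
Step 2: d_i = R_x(i) - R_y(i); compute d_i^2.
  (2-2)^2=0, (1-1)^2=0, (8-3)^2=25, (7-7)^2=0, (4-4)^2=0, (9-5)^2=16, (6-6)^2=0, (10-10)^2=0, (5-9)^2=16, (3-8)^2=25, (11-11)^2=0
sum(d^2) = 82.
Step 3: rho = 1 - 6*82 / (11*(11^2 - 1)) = 1 - 492/1320 = 0.627273.
Step 4: Under H0, t = rho * sqrt((n-2)/(1-rho^2)) = 2.4163 ~ t(9).
Step 5: Two-sided p-value from the t-distribution with 9 df = 0.038845.
Step 6: alpha = 0.05. reject H0.

rho = 0.6273, p = 0.038845, reject H0 at alpha = 0.05.


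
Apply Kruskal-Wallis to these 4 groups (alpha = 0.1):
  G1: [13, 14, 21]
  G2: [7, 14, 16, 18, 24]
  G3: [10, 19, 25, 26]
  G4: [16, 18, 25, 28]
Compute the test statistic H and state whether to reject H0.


Step 1: Combine all N = 16 observations and assign midranks.
sorted (value, group, rank): (7,G2,1), (10,G3,2), (13,G1,3), (14,G1,4.5), (14,G2,4.5), (16,G2,6.5), (16,G4,6.5), (18,G2,8.5), (18,G4,8.5), (19,G3,10), (21,G1,11), (24,G2,12), (25,G3,13.5), (25,G4,13.5), (26,G3,15), (28,G4,16)
Step 2: Sum ranks within each group.
R_1 = 18.5 (n_1 = 3)
R_2 = 32.5 (n_2 = 5)
R_3 = 40.5 (n_3 = 4)
R_4 = 44.5 (n_4 = 4)
Step 3: H = 12/(N(N+1)) * sum(R_i^2/n_i) - 3(N+1)
     = 12/(16*17) * (18.5^2/3 + 32.5^2/5 + 40.5^2/4 + 44.5^2/4) - 3*17
     = 0.044118 * 1230.46 - 51
     = 3.284926.
Step 4: Ties present; correction factor C = 1 - 24/(16^3 - 16) = 0.994118. Corrected H = 3.284926 / 0.994118 = 3.304364.
Step 5: Under H0, H ~ chi^2(3); p-value = 0.347036.
Step 6: alpha = 0.1. fail to reject H0.

H = 3.3044, df = 3, p = 0.347036, fail to reject H0.


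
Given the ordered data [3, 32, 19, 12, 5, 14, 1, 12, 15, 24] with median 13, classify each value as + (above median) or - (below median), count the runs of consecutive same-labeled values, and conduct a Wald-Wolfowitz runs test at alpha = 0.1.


Step 1: Compute median = 13; label A = above, B = below.
Labels in order: BAABBABBAA  (n_A = 5, n_B = 5)
Step 2: Count runs R = 6.
Step 3: Under H0 (random ordering), E[R] = 2*n_A*n_B/(n_A+n_B) + 1 = 2*5*5/10 + 1 = 6.0000.
        Var[R] = 2*n_A*n_B*(2*n_A*n_B - n_A - n_B) / ((n_A+n_B)^2 * (n_A+n_B-1)) = 2000/900 = 2.2222.
        SD[R] = 1.4907.
Step 4: R = E[R], so z = 0 with no continuity correction.
Step 5: Two-sided p-value via normal approximation = 2*(1 - Phi(|z|)) = 1.000000.
Step 6: alpha = 0.1. fail to reject H0.

R = 6, z = 0.0000, p = 1.000000, fail to reject H0.


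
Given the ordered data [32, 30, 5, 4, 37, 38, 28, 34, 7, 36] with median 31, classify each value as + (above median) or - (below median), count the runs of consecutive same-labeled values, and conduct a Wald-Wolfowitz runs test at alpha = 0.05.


Step 1: Compute median = 31; label A = above, B = below.
Labels in order: ABBBAABABA  (n_A = 5, n_B = 5)
Step 2: Count runs R = 7.
Step 3: Under H0 (random ordering), E[R] = 2*n_A*n_B/(n_A+n_B) + 1 = 2*5*5/10 + 1 = 6.0000.
        Var[R] = 2*n_A*n_B*(2*n_A*n_B - n_A - n_B) / ((n_A+n_B)^2 * (n_A+n_B-1)) = 2000/900 = 2.2222.
        SD[R] = 1.4907.
Step 4: Continuity-corrected z = (R - 0.5 - E[R]) / SD[R] = (7 - 0.5 - 6.0000) / 1.4907 = 0.3354.
Step 5: Two-sided p-value via normal approximation = 2*(1 - Phi(|z|)) = 0.737316.
Step 6: alpha = 0.05. fail to reject H0.

R = 7, z = 0.3354, p = 0.737316, fail to reject H0.


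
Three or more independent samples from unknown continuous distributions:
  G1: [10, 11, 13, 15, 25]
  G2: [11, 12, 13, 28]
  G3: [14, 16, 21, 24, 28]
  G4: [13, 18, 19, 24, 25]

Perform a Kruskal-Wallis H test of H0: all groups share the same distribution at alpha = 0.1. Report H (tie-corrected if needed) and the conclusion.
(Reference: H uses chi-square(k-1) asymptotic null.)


Step 1: Combine all N = 19 observations and assign midranks.
sorted (value, group, rank): (10,G1,1), (11,G1,2.5), (11,G2,2.5), (12,G2,4), (13,G1,6), (13,G2,6), (13,G4,6), (14,G3,8), (15,G1,9), (16,G3,10), (18,G4,11), (19,G4,12), (21,G3,13), (24,G3,14.5), (24,G4,14.5), (25,G1,16.5), (25,G4,16.5), (28,G2,18.5), (28,G3,18.5)
Step 2: Sum ranks within each group.
R_1 = 35 (n_1 = 5)
R_2 = 31 (n_2 = 4)
R_3 = 64 (n_3 = 5)
R_4 = 60 (n_4 = 5)
Step 3: H = 12/(N(N+1)) * sum(R_i^2/n_i) - 3(N+1)
     = 12/(19*20) * (35^2/5 + 31^2/4 + 64^2/5 + 60^2/5) - 3*20
     = 0.031579 * 2024.45 - 60
     = 3.930000.
Step 4: Ties present; correction factor C = 1 - 48/(19^3 - 19) = 0.992982. Corrected H = 3.930000 / 0.992982 = 3.957774.
Step 5: Under H0, H ~ chi^2(3); p-value = 0.266060.
Step 6: alpha = 0.1. fail to reject H0.

H = 3.9578, df = 3, p = 0.266060, fail to reject H0.


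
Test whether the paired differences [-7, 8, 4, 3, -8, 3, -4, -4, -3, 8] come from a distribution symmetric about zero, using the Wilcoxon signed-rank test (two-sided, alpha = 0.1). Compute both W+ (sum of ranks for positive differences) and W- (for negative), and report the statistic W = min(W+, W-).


Step 1: Drop any zero differences (none here) and take |d_i|.
|d| = [7, 8, 4, 3, 8, 3, 4, 4, 3, 8]
Step 2: Midrank |d_i| (ties get averaged ranks).
ranks: |7|->7, |8|->9, |4|->5, |3|->2, |8|->9, |3|->2, |4|->5, |4|->5, |3|->2, |8|->9
Step 3: Attach original signs; sum ranks with positive sign and with negative sign.
W+ = 9 + 5 + 2 + 2 + 9 = 27
W- = 7 + 9 + 5 + 5 + 2 = 28
(Check: W+ + W- = 55 should equal n(n+1)/2 = 55.)
Step 4: Test statistic W = min(W+, W-) = 27.
Step 5: Ties in |d|, so use the tie-corrected normal approximation.
        E[W] = n(n+1)/4 = 10*11/4 = 27.5.
        Tie groups: |d|=3 (t=3), |d|=4 (t=3), |d|=8 (t=3); sum(t^3 - t) = 72.
        Var[W] = n(n+1)(2n+1)/24 - sum(t^3-t)/48 = 2310/24 - 72/48 = 94.75.
        z = (W - E[W]) / sqrt(Var[W]) = (27 - 27.5) / 9.7340 = -0.0514.
        Two-sided p = 2*Phi(z) = 0.959033.
Step 6: alpha = 0.1. fail to reject H0.

W+ = 27, W- = 28, W = min = 27, p = 0.959033, fail to reject H0.


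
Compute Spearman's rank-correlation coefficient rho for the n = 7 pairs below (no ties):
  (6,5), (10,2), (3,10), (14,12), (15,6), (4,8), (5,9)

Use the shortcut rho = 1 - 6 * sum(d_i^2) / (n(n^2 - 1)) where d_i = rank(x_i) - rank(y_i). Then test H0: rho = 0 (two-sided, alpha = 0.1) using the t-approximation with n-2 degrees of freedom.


Step 1: Rank x and y separately (midranks; no ties here).
rank(x): 6->4, 10->5, 3->1, 14->6, 15->7, 4->2, 5->3
rank(y): 5->2, 2->1, 10->6, 12->7, 6->3, 8->4, 9->5
Step 2: d_i = R_x(i) - R_y(i); compute d_i^2.
  (4-2)^2=4, (5-1)^2=16, (1-6)^2=25, (6-7)^2=1, (7-3)^2=16, (2-4)^2=4, (3-5)^2=4
sum(d^2) = 70.
Step 3: rho = 1 - 6*70 / (7*(7^2 - 1)) = 1 - 420/336 = -0.250000.
Step 4: Under H0, t = rho * sqrt((n-2)/(1-rho^2)) = -0.5774 ~ t(5).
Step 5: Two-sided p-value from the t-distribution with 5 df = 0.588724.
Step 6: alpha = 0.1. fail to reject H0.

rho = -0.2500, p = 0.588724, fail to reject H0 at alpha = 0.1.


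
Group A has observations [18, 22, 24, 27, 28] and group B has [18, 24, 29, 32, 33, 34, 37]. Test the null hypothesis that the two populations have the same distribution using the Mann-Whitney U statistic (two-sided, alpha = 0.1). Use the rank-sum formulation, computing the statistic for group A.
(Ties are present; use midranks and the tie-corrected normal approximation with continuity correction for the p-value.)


Step 1: Combine and sort all 12 observations; assign midranks.
sorted (value, group): (18,X), (18,Y), (22,X), (24,X), (24,Y), (27,X), (28,X), (29,Y), (32,Y), (33,Y), (34,Y), (37,Y)
ranks: 18->1.5, 18->1.5, 22->3, 24->4.5, 24->4.5, 27->6, 28->7, 29->8, 32->9, 33->10, 34->11, 37->12
Step 2: Rank sum for X: R1 = 1.5 + 3 + 4.5 + 6 + 7 = 22.
Step 3: U_X = R1 - n1(n1+1)/2 = 22 - 5*6/2 = 22 - 15 = 7.
       U_Y = n1*n2 - U_X = 35 - 7 = 28.
Step 4: Ties are present, so use the tie-corrected normal approximation (with continuity correction) for the p-value.
Step 5: p-value = 0.103164; compare to alpha = 0.1. fail to reject H0.

U_X = 7, p = 0.103164, fail to reject H0 at alpha = 0.1.


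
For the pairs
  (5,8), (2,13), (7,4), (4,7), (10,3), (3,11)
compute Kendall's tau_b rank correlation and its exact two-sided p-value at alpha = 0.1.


Step 1: Enumerate the 15 unordered pairs (i,j) with i<j and classify each by sign(x_j-x_i) * sign(y_j-y_i).
  (1,2):dx=-3,dy=+5->D; (1,3):dx=+2,dy=-4->D; (1,4):dx=-1,dy=-1->C; (1,5):dx=+5,dy=-5->D
  (1,6):dx=-2,dy=+3->D; (2,3):dx=+5,dy=-9->D; (2,4):dx=+2,dy=-6->D; (2,5):dx=+8,dy=-10->D
  (2,6):dx=+1,dy=-2->D; (3,4):dx=-3,dy=+3->D; (3,5):dx=+3,dy=-1->D; (3,6):dx=-4,dy=+7->D
  (4,5):dx=+6,dy=-4->D; (4,6):dx=-1,dy=+4->D; (5,6):dx=-7,dy=+8->D
Step 2: C = 1, D = 14, total pairs = 15.
Step 3: tau = (C - D)/(n(n-1)/2) = (1 - 14)/15 = -0.866667.
Step 4: Exact two-sided p-value (enumerate n! = 720 permutations of y under H0): p = 0.016667.
Step 5: alpha = 0.1. reject H0.

tau_b = -0.8667 (C=1, D=14), p = 0.016667, reject H0.


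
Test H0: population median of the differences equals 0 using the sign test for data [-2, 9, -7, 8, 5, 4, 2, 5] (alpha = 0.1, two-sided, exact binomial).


Step 1: Discard zero differences. Original n = 8; n_eff = number of nonzero differences = 8.
Nonzero differences (with sign): -2, +9, -7, +8, +5, +4, +2, +5
Step 2: Count signs: positive = 6, negative = 2.
Step 3: Under H0: P(positive) = 0.5, so the number of positives S ~ Bin(8, 0.5).
Step 4: Two-sided exact p-value = sum of Bin(8,0.5) probabilities at or below the observed probability = 0.289062.
Step 5: alpha = 0.1. fail to reject H0.

n_eff = 8, pos = 6, neg = 2, p = 0.289062, fail to reject H0.


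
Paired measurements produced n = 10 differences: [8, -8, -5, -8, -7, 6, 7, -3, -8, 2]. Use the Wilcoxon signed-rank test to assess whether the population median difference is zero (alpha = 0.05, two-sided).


Step 1: Drop any zero differences (none here) and take |d_i|.
|d| = [8, 8, 5, 8, 7, 6, 7, 3, 8, 2]
Step 2: Midrank |d_i| (ties get averaged ranks).
ranks: |8|->8.5, |8|->8.5, |5|->3, |8|->8.5, |7|->5.5, |6|->4, |7|->5.5, |3|->2, |8|->8.5, |2|->1
Step 3: Attach original signs; sum ranks with positive sign and with negative sign.
W+ = 8.5 + 4 + 5.5 + 1 = 19
W- = 8.5 + 3 + 8.5 + 5.5 + 2 + 8.5 = 36
(Check: W+ + W- = 55 should equal n(n+1)/2 = 55.)
Step 4: Test statistic W = min(W+, W-) = 19.
Step 5: Ties in |d|, so use the tie-corrected normal approximation.
        E[W] = n(n+1)/4 = 10*11/4 = 27.5.
        Tie groups: |d|=7 (t=2), |d|=8 (t=4); sum(t^3 - t) = 66.
        Var[W] = n(n+1)(2n+1)/24 - sum(t^3-t)/48 = 2310/24 - 66/48 = 94.875.
        z = (W - E[W]) / sqrt(Var[W]) = (19 - 27.5) / 9.7404 = -0.8727.
        Two-sided p = 2*Phi(z) = 0.382851.
Step 6: alpha = 0.05. fail to reject H0.

W+ = 19, W- = 36, W = min = 19, p = 0.382851, fail to reject H0.


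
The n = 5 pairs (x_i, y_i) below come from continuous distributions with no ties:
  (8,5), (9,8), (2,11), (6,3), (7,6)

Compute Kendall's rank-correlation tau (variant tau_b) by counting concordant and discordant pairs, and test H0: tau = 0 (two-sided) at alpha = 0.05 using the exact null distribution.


Step 1: Enumerate the 10 unordered pairs (i,j) with i<j and classify each by sign(x_j-x_i) * sign(y_j-y_i).
  (1,2):dx=+1,dy=+3->C; (1,3):dx=-6,dy=+6->D; (1,4):dx=-2,dy=-2->C; (1,5):dx=-1,dy=+1->D
  (2,3):dx=-7,dy=+3->D; (2,4):dx=-3,dy=-5->C; (2,5):dx=-2,dy=-2->C; (3,4):dx=+4,dy=-8->D
  (3,5):dx=+5,dy=-5->D; (4,5):dx=+1,dy=+3->C
Step 2: C = 5, D = 5, total pairs = 10.
Step 3: tau = (C - D)/(n(n-1)/2) = (5 - 5)/10 = 0.000000.
Step 4: Exact two-sided p-value (enumerate n! = 120 permutations of y under H0): p = 1.000000.
Step 5: alpha = 0.05. fail to reject H0.

tau_b = 0.0000 (C=5, D=5), p = 1.000000, fail to reject H0.


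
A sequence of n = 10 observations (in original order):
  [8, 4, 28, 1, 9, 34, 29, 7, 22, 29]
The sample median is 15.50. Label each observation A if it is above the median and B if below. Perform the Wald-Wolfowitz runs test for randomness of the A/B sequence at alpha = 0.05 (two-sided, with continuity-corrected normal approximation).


Step 1: Compute median = 15.50; label A = above, B = below.
Labels in order: BBABBAABAA  (n_A = 5, n_B = 5)
Step 2: Count runs R = 6.
Step 3: Under H0 (random ordering), E[R] = 2*n_A*n_B/(n_A+n_B) + 1 = 2*5*5/10 + 1 = 6.0000.
        Var[R] = 2*n_A*n_B*(2*n_A*n_B - n_A - n_B) / ((n_A+n_B)^2 * (n_A+n_B-1)) = 2000/900 = 2.2222.
        SD[R] = 1.4907.
Step 4: R = E[R], so z = 0 with no continuity correction.
Step 5: Two-sided p-value via normal approximation = 2*(1 - Phi(|z|)) = 1.000000.
Step 6: alpha = 0.05. fail to reject H0.

R = 6, z = 0.0000, p = 1.000000, fail to reject H0.


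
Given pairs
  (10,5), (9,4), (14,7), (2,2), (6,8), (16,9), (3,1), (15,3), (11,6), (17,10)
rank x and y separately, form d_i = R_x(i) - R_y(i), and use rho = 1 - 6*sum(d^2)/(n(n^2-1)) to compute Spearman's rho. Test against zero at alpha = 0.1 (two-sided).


Step 1: Rank x and y separately (midranks; no ties here).
rank(x): 10->5, 9->4, 14->7, 2->1, 6->3, 16->9, 3->2, 15->8, 11->6, 17->10
rank(y): 5->5, 4->4, 7->7, 2->2, 8->8, 9->9, 1->1, 3->3, 6->6, 10->10
Step 2: d_i = R_x(i) - R_y(i); compute d_i^2.
  (5-5)^2=0, (4-4)^2=0, (7-7)^2=0, (1-2)^2=1, (3-8)^2=25, (9-9)^2=0, (2-1)^2=1, (8-3)^2=25, (6-6)^2=0, (10-10)^2=0
sum(d^2) = 52.
Step 3: rho = 1 - 6*52 / (10*(10^2 - 1)) = 1 - 312/990 = 0.684848.
Step 4: Under H0, t = rho * sqrt((n-2)/(1-rho^2)) = 2.6583 ~ t(8).
Step 5: Two-sided p-value from the t-distribution with 8 df = 0.028883.
Step 6: alpha = 0.1. reject H0.

rho = 0.6848, p = 0.028883, reject H0 at alpha = 0.1.


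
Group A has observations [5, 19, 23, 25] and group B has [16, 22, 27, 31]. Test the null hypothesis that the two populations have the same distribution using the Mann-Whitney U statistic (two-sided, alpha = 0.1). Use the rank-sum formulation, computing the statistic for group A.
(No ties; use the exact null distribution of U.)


Step 1: Combine and sort all 8 observations; assign midranks.
sorted (value, group): (5,X), (16,Y), (19,X), (22,Y), (23,X), (25,X), (27,Y), (31,Y)
ranks: 5->1, 16->2, 19->3, 22->4, 23->5, 25->6, 27->7, 31->8
Step 2: Rank sum for X: R1 = 1 + 3 + 5 + 6 = 15.
Step 3: U_X = R1 - n1(n1+1)/2 = 15 - 4*5/2 = 15 - 10 = 5.
       U_Y = n1*n2 - U_X = 16 - 5 = 11.
Step 4: No ties, so the exact null distribution of U (based on enumerating the C(8,4) = 70 equally likely rank assignments) gives the two-sided p-value.
Step 5: p-value = 0.485714; compare to alpha = 0.1. fail to reject H0.

U_X = 5, p = 0.485714, fail to reject H0 at alpha = 0.1.


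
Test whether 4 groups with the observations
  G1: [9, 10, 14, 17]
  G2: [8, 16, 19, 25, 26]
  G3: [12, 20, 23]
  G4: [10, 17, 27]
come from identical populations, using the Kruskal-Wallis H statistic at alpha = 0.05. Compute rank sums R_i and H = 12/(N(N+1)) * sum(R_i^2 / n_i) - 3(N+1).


Step 1: Combine all N = 15 observations and assign midranks.
sorted (value, group, rank): (8,G2,1), (9,G1,2), (10,G1,3.5), (10,G4,3.5), (12,G3,5), (14,G1,6), (16,G2,7), (17,G1,8.5), (17,G4,8.5), (19,G2,10), (20,G3,11), (23,G3,12), (25,G2,13), (26,G2,14), (27,G4,15)
Step 2: Sum ranks within each group.
R_1 = 20 (n_1 = 4)
R_2 = 45 (n_2 = 5)
R_3 = 28 (n_3 = 3)
R_4 = 27 (n_4 = 3)
Step 3: H = 12/(N(N+1)) * sum(R_i^2/n_i) - 3(N+1)
     = 12/(15*16) * (20^2/4 + 45^2/5 + 28^2/3 + 27^2/3) - 3*16
     = 0.050000 * 1009.33 - 48
     = 2.466667.
Step 4: Ties present; correction factor C = 1 - 12/(15^3 - 15) = 0.996429. Corrected H = 2.466667 / 0.996429 = 2.475508.
Step 5: Under H0, H ~ chi^2(3); p-value = 0.479734.
Step 6: alpha = 0.05. fail to reject H0.

H = 2.4755, df = 3, p = 0.479734, fail to reject H0.


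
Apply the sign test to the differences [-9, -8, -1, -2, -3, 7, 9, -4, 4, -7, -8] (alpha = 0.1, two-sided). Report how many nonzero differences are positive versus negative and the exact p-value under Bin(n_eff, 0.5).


Step 1: Discard zero differences. Original n = 11; n_eff = number of nonzero differences = 11.
Nonzero differences (with sign): -9, -8, -1, -2, -3, +7, +9, -4, +4, -7, -8
Step 2: Count signs: positive = 3, negative = 8.
Step 3: Under H0: P(positive) = 0.5, so the number of positives S ~ Bin(11, 0.5).
Step 4: Two-sided exact p-value = sum of Bin(11,0.5) probabilities at or below the observed probability = 0.226562.
Step 5: alpha = 0.1. fail to reject H0.

n_eff = 11, pos = 3, neg = 8, p = 0.226562, fail to reject H0.


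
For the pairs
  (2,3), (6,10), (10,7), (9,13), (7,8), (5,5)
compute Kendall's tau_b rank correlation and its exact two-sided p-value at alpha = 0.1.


Step 1: Enumerate the 15 unordered pairs (i,j) with i<j and classify each by sign(x_j-x_i) * sign(y_j-y_i).
  (1,2):dx=+4,dy=+7->C; (1,3):dx=+8,dy=+4->C; (1,4):dx=+7,dy=+10->C; (1,5):dx=+5,dy=+5->C
  (1,6):dx=+3,dy=+2->C; (2,3):dx=+4,dy=-3->D; (2,4):dx=+3,dy=+3->C; (2,5):dx=+1,dy=-2->D
  (2,6):dx=-1,dy=-5->C; (3,4):dx=-1,dy=+6->D; (3,5):dx=-3,dy=+1->D; (3,6):dx=-5,dy=-2->C
  (4,5):dx=-2,dy=-5->C; (4,6):dx=-4,dy=-8->C; (5,6):dx=-2,dy=-3->C
Step 2: C = 11, D = 4, total pairs = 15.
Step 3: tau = (C - D)/(n(n-1)/2) = (11 - 4)/15 = 0.466667.
Step 4: Exact two-sided p-value (enumerate n! = 720 permutations of y under H0): p = 0.272222.
Step 5: alpha = 0.1. fail to reject H0.

tau_b = 0.4667 (C=11, D=4), p = 0.272222, fail to reject H0.


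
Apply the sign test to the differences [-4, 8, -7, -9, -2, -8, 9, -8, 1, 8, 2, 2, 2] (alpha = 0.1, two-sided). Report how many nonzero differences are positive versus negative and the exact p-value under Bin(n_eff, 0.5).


Step 1: Discard zero differences. Original n = 13; n_eff = number of nonzero differences = 13.
Nonzero differences (with sign): -4, +8, -7, -9, -2, -8, +9, -8, +1, +8, +2, +2, +2
Step 2: Count signs: positive = 7, negative = 6.
Step 3: Under H0: P(positive) = 0.5, so the number of positives S ~ Bin(13, 0.5).
Step 4: Two-sided exact p-value = sum of Bin(13,0.5) probabilities at or below the observed probability = 1.000000.
Step 5: alpha = 0.1. fail to reject H0.

n_eff = 13, pos = 7, neg = 6, p = 1.000000, fail to reject H0.


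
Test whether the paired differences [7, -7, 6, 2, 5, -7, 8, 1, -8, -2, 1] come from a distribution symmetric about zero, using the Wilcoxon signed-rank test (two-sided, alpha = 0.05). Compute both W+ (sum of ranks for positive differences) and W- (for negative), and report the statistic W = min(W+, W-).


Step 1: Drop any zero differences (none here) and take |d_i|.
|d| = [7, 7, 6, 2, 5, 7, 8, 1, 8, 2, 1]
Step 2: Midrank |d_i| (ties get averaged ranks).
ranks: |7|->8, |7|->8, |6|->6, |2|->3.5, |5|->5, |7|->8, |8|->10.5, |1|->1.5, |8|->10.5, |2|->3.5, |1|->1.5
Step 3: Attach original signs; sum ranks with positive sign and with negative sign.
W+ = 8 + 6 + 3.5 + 5 + 10.5 + 1.5 + 1.5 = 36
W- = 8 + 8 + 10.5 + 3.5 = 30
(Check: W+ + W- = 66 should equal n(n+1)/2 = 66.)
Step 4: Test statistic W = min(W+, W-) = 30.
Step 5: Ties in |d|, so use the tie-corrected normal approximation.
        E[W] = n(n+1)/4 = 11*12/4 = 33.
        Tie groups: |d|=1 (t=2), |d|=2 (t=2), |d|=7 (t=3), |d|=8 (t=2); sum(t^3 - t) = 42.
        Var[W] = n(n+1)(2n+1)/24 - sum(t^3-t)/48 = 3036/24 - 42/48 = 125.625.
        z = (W - E[W]) / sqrt(Var[W]) = (30 - 33) / 11.2083 = -0.2677.
        Two-sided p = 2*Phi(z) = 0.788961.
Step 6: alpha = 0.05. fail to reject H0.

W+ = 36, W- = 30, W = min = 30, p = 0.788961, fail to reject H0.


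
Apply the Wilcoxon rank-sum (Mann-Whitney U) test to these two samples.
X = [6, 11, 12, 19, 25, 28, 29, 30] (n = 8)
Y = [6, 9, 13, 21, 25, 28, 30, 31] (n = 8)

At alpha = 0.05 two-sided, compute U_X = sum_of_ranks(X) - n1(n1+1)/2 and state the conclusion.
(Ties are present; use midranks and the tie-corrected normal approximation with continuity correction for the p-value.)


Step 1: Combine and sort all 16 observations; assign midranks.
sorted (value, group): (6,X), (6,Y), (9,Y), (11,X), (12,X), (13,Y), (19,X), (21,Y), (25,X), (25,Y), (28,X), (28,Y), (29,X), (30,X), (30,Y), (31,Y)
ranks: 6->1.5, 6->1.5, 9->3, 11->4, 12->5, 13->6, 19->7, 21->8, 25->9.5, 25->9.5, 28->11.5, 28->11.5, 29->13, 30->14.5, 30->14.5, 31->16
Step 2: Rank sum for X: R1 = 1.5 + 4 + 5 + 7 + 9.5 + 11.5 + 13 + 14.5 = 66.
Step 3: U_X = R1 - n1(n1+1)/2 = 66 - 8*9/2 = 66 - 36 = 30.
       U_Y = n1*n2 - U_X = 64 - 30 = 34.
Step 4: Ties are present, so use the tie-corrected normal approximation (with continuity correction) for the p-value.
Step 5: p-value = 0.874459; compare to alpha = 0.05. fail to reject H0.

U_X = 30, p = 0.874459, fail to reject H0 at alpha = 0.05.


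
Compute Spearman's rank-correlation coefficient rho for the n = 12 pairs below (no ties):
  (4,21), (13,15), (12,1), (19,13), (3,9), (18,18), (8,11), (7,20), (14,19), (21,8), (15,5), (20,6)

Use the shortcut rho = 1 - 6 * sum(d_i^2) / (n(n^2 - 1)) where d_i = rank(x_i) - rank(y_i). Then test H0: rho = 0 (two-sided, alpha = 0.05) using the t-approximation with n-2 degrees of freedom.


Step 1: Rank x and y separately (midranks; no ties here).
rank(x): 4->2, 13->6, 12->5, 19->10, 3->1, 18->9, 8->4, 7->3, 14->7, 21->12, 15->8, 20->11
rank(y): 21->12, 15->8, 1->1, 13->7, 9->5, 18->9, 11->6, 20->11, 19->10, 8->4, 5->2, 6->3
Step 2: d_i = R_x(i) - R_y(i); compute d_i^2.
  (2-12)^2=100, (6-8)^2=4, (5-1)^2=16, (10-7)^2=9, (1-5)^2=16, (9-9)^2=0, (4-6)^2=4, (3-11)^2=64, (7-10)^2=9, (12-4)^2=64, (8-2)^2=36, (11-3)^2=64
sum(d^2) = 386.
Step 3: rho = 1 - 6*386 / (12*(12^2 - 1)) = 1 - 2316/1716 = -0.349650.
Step 4: Under H0, t = rho * sqrt((n-2)/(1-rho^2)) = -1.1802 ~ t(10).
Step 5: Two-sided p-value from the t-distribution with 10 df = 0.265239.
Step 6: alpha = 0.05. fail to reject H0.

rho = -0.3497, p = 0.265239, fail to reject H0 at alpha = 0.05.


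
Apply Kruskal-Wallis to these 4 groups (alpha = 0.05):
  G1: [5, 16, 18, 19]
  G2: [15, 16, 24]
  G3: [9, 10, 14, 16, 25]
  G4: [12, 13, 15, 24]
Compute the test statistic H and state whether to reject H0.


Step 1: Combine all N = 16 observations and assign midranks.
sorted (value, group, rank): (5,G1,1), (9,G3,2), (10,G3,3), (12,G4,4), (13,G4,5), (14,G3,6), (15,G2,7.5), (15,G4,7.5), (16,G1,10), (16,G2,10), (16,G3,10), (18,G1,12), (19,G1,13), (24,G2,14.5), (24,G4,14.5), (25,G3,16)
Step 2: Sum ranks within each group.
R_1 = 36 (n_1 = 4)
R_2 = 32 (n_2 = 3)
R_3 = 37 (n_3 = 5)
R_4 = 31 (n_4 = 4)
Step 3: H = 12/(N(N+1)) * sum(R_i^2/n_i) - 3(N+1)
     = 12/(16*17) * (36^2/4 + 32^2/3 + 37^2/5 + 31^2/4) - 3*17
     = 0.044118 * 1179.38 - 51
     = 1.031618.
Step 4: Ties present; correction factor C = 1 - 36/(16^3 - 16) = 0.991176. Corrected H = 1.031618 / 0.991176 = 1.040801.
Step 5: Under H0, H ~ chi^2(3); p-value = 0.791381.
Step 6: alpha = 0.05. fail to reject H0.

H = 1.0408, df = 3, p = 0.791381, fail to reject H0.


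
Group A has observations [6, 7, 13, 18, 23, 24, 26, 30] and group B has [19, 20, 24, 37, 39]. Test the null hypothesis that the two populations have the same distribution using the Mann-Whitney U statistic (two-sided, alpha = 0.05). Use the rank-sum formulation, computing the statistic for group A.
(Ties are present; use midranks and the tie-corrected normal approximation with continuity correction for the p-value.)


Step 1: Combine and sort all 13 observations; assign midranks.
sorted (value, group): (6,X), (7,X), (13,X), (18,X), (19,Y), (20,Y), (23,X), (24,X), (24,Y), (26,X), (30,X), (37,Y), (39,Y)
ranks: 6->1, 7->2, 13->3, 18->4, 19->5, 20->6, 23->7, 24->8.5, 24->8.5, 26->10, 30->11, 37->12, 39->13
Step 2: Rank sum for X: R1 = 1 + 2 + 3 + 4 + 7 + 8.5 + 10 + 11 = 46.5.
Step 3: U_X = R1 - n1(n1+1)/2 = 46.5 - 8*9/2 = 46.5 - 36 = 10.5.
       U_Y = n1*n2 - U_X = 40 - 10.5 = 29.5.
Step 4: Ties are present, so use the tie-corrected normal approximation (with continuity correction) for the p-value.
Step 5: p-value = 0.187076; compare to alpha = 0.05. fail to reject H0.

U_X = 10.5, p = 0.187076, fail to reject H0 at alpha = 0.05.


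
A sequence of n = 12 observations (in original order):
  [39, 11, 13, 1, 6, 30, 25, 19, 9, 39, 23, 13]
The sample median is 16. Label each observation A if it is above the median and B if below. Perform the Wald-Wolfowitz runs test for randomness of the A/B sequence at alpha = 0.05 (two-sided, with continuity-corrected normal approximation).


Step 1: Compute median = 16; label A = above, B = below.
Labels in order: ABBBBAAABAAB  (n_A = 6, n_B = 6)
Step 2: Count runs R = 6.
Step 3: Under H0 (random ordering), E[R] = 2*n_A*n_B/(n_A+n_B) + 1 = 2*6*6/12 + 1 = 7.0000.
        Var[R] = 2*n_A*n_B*(2*n_A*n_B - n_A - n_B) / ((n_A+n_B)^2 * (n_A+n_B-1)) = 4320/1584 = 2.7273.
        SD[R] = 1.6514.
Step 4: Continuity-corrected z = (R + 0.5 - E[R]) / SD[R] = (6 + 0.5 - 7.0000) / 1.6514 = -0.3028.
Step 5: Two-sided p-value via normal approximation = 2*(1 - Phi(|z|)) = 0.762069.
Step 6: alpha = 0.05. fail to reject H0.

R = 6, z = -0.3028, p = 0.762069, fail to reject H0.


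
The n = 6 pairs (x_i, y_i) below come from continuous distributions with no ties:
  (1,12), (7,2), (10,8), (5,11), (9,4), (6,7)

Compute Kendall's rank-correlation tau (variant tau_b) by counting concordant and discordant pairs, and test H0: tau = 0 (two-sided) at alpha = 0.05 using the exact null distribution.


Step 1: Enumerate the 15 unordered pairs (i,j) with i<j and classify each by sign(x_j-x_i) * sign(y_j-y_i).
  (1,2):dx=+6,dy=-10->D; (1,3):dx=+9,dy=-4->D; (1,4):dx=+4,dy=-1->D; (1,5):dx=+8,dy=-8->D
  (1,6):dx=+5,dy=-5->D; (2,3):dx=+3,dy=+6->C; (2,4):dx=-2,dy=+9->D; (2,5):dx=+2,dy=+2->C
  (2,6):dx=-1,dy=+5->D; (3,4):dx=-5,dy=+3->D; (3,5):dx=-1,dy=-4->C; (3,6):dx=-4,dy=-1->C
  (4,5):dx=+4,dy=-7->D; (4,6):dx=+1,dy=-4->D; (5,6):dx=-3,dy=+3->D
Step 2: C = 4, D = 11, total pairs = 15.
Step 3: tau = (C - D)/(n(n-1)/2) = (4 - 11)/15 = -0.466667.
Step 4: Exact two-sided p-value (enumerate n! = 720 permutations of y under H0): p = 0.272222.
Step 5: alpha = 0.05. fail to reject H0.

tau_b = -0.4667 (C=4, D=11), p = 0.272222, fail to reject H0.


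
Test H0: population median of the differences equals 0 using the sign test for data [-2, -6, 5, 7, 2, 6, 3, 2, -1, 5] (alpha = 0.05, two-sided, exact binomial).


Step 1: Discard zero differences. Original n = 10; n_eff = number of nonzero differences = 10.
Nonzero differences (with sign): -2, -6, +5, +7, +2, +6, +3, +2, -1, +5
Step 2: Count signs: positive = 7, negative = 3.
Step 3: Under H0: P(positive) = 0.5, so the number of positives S ~ Bin(10, 0.5).
Step 4: Two-sided exact p-value = sum of Bin(10,0.5) probabilities at or below the observed probability = 0.343750.
Step 5: alpha = 0.05. fail to reject H0.

n_eff = 10, pos = 7, neg = 3, p = 0.343750, fail to reject H0.


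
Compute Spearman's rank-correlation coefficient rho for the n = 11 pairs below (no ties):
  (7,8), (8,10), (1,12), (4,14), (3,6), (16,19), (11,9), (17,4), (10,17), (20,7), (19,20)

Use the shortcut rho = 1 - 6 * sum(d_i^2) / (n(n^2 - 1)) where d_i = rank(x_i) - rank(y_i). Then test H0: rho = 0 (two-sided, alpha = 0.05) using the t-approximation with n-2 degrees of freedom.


Step 1: Rank x and y separately (midranks; no ties here).
rank(x): 7->4, 8->5, 1->1, 4->3, 3->2, 16->8, 11->7, 17->9, 10->6, 20->11, 19->10
rank(y): 8->4, 10->6, 12->7, 14->8, 6->2, 19->10, 9->5, 4->1, 17->9, 7->3, 20->11
Step 2: d_i = R_x(i) - R_y(i); compute d_i^2.
  (4-4)^2=0, (5-6)^2=1, (1-7)^2=36, (3-8)^2=25, (2-2)^2=0, (8-10)^2=4, (7-5)^2=4, (9-1)^2=64, (6-9)^2=9, (11-3)^2=64, (10-11)^2=1
sum(d^2) = 208.
Step 3: rho = 1 - 6*208 / (11*(11^2 - 1)) = 1 - 1248/1320 = 0.054545.
Step 4: Under H0, t = rho * sqrt((n-2)/(1-rho^2)) = 0.1639 ~ t(9).
Step 5: Two-sided p-value from the t-distribution with 9 df = 0.873447.
Step 6: alpha = 0.05. fail to reject H0.

rho = 0.0545, p = 0.873447, fail to reject H0 at alpha = 0.05.


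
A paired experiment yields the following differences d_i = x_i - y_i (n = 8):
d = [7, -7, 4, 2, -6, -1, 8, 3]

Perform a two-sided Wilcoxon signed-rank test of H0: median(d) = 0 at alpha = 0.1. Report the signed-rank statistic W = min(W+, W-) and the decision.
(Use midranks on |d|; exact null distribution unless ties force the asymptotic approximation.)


Step 1: Drop any zero differences (none here) and take |d_i|.
|d| = [7, 7, 4, 2, 6, 1, 8, 3]
Step 2: Midrank |d_i| (ties get averaged ranks).
ranks: |7|->6.5, |7|->6.5, |4|->4, |2|->2, |6|->5, |1|->1, |8|->8, |3|->3
Step 3: Attach original signs; sum ranks with positive sign and with negative sign.
W+ = 6.5 + 4 + 2 + 8 + 3 = 23.5
W- = 6.5 + 5 + 1 = 12.5
(Check: W+ + W- = 36 should equal n(n+1)/2 = 36.)
Step 4: Test statistic W = min(W+, W-) = 12.5.
Step 5: Ties in |d|, so use the tie-corrected normal approximation.
        E[W] = n(n+1)/4 = 8*9/4 = 18.
        Tie groups: |d|=7 (t=2); sum(t^3 - t) = 6.
        Var[W] = n(n+1)(2n+1)/24 - sum(t^3-t)/48 = 1224/24 - 6/48 = 50.875.
        z = (W - E[W]) / sqrt(Var[W]) = (12.5 - 18) / 7.1327 = -0.7711.
        Two-sided p = 2*Phi(z) = 0.440648.
Step 6: alpha = 0.1. fail to reject H0.

W+ = 23.5, W- = 12.5, W = min = 12.5, p = 0.440648, fail to reject H0.


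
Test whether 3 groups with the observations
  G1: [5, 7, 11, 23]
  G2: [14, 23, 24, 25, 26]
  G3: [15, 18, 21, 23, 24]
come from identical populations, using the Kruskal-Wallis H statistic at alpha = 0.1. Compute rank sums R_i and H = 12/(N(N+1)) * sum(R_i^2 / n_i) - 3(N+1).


Step 1: Combine all N = 14 observations and assign midranks.
sorted (value, group, rank): (5,G1,1), (7,G1,2), (11,G1,3), (14,G2,4), (15,G3,5), (18,G3,6), (21,G3,7), (23,G1,9), (23,G2,9), (23,G3,9), (24,G2,11.5), (24,G3,11.5), (25,G2,13), (26,G2,14)
Step 2: Sum ranks within each group.
R_1 = 15 (n_1 = 4)
R_2 = 51.5 (n_2 = 5)
R_3 = 38.5 (n_3 = 5)
Step 3: H = 12/(N(N+1)) * sum(R_i^2/n_i) - 3(N+1)
     = 12/(14*15) * (15^2/4 + 51.5^2/5 + 38.5^2/5) - 3*15
     = 0.057143 * 883.15 - 45
     = 5.465714.
Step 4: Ties present; correction factor C = 1 - 30/(14^3 - 14) = 0.989011. Corrected H = 5.465714 / 0.989011 = 5.526444.
Step 5: Under H0, H ~ chi^2(2); p-value = 0.063088.
Step 6: alpha = 0.1. reject H0.

H = 5.5264, df = 2, p = 0.063088, reject H0.
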